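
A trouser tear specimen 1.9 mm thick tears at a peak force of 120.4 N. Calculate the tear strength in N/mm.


Tear strength = force / thickness
= 120.4 / 1.9
= 63.37 N/mm

63.37 N/mm


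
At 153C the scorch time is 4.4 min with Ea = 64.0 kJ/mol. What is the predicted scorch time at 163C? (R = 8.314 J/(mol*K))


Convert temperatures: T1 = 153 + 273.15 = 426.15 K, T2 = 163 + 273.15 = 436.15 K
ts2_new = 4.4 * exp(64000 / 8.314 * (1/436.15 - 1/426.15))
1/T2 - 1/T1 = -5.3802e-05
ts2_new = 2.91 min

2.91 min


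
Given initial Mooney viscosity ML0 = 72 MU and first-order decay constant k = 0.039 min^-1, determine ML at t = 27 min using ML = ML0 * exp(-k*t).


ML = ML0 * exp(-k * t)
ML = 72 * exp(-0.039 * 27)
ML = 72 * 0.3489
ML = 25.12 MU

25.12 MU


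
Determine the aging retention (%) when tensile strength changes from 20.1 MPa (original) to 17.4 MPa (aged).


Retention = aged / original * 100
= 17.4 / 20.1 * 100
= 86.6%

86.6%


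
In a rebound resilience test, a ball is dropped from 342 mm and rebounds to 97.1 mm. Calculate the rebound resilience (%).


Resilience = h_rebound / h_drop * 100
= 97.1 / 342 * 100
= 28.4%

28.4%


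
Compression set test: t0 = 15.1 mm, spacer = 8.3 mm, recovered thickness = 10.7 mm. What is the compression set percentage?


CS = (t0 - recovered) / (t0 - ts) * 100
= (15.1 - 10.7) / (15.1 - 8.3) * 100
= 4.4 / 6.8 * 100
= 64.7%

64.7%


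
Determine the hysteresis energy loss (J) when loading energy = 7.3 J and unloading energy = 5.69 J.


Hysteresis loss = loading - unloading
= 7.3 - 5.69
= 1.61 J

1.61 J


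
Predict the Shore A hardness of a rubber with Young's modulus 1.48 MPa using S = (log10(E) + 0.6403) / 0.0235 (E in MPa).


log10(E) = 0.0235*S - 0.6403  =>  S = (log10(E) + 0.6403) / 0.0235
log10(1.48) = 0.170262
S = (0.170262 + 0.6403) / 0.0235 = 0.810562 / 0.0235
S = 34.5

Shore A = 34.5


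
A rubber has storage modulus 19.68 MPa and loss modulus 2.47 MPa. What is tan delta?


tan delta = E'' / E'
= 2.47 / 19.68
= 0.1255

tan delta = 0.1255


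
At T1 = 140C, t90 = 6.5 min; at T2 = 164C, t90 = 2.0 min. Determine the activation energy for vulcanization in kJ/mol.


T1 = 413.15 K, T2 = 437.15 K
1/T1 - 1/T2 = 1.3288e-04
ln(t1/t2) = ln(6.5/2.0) = 1.1787
Ea = 8.314 * 1.1787 / 1.3288e-04 = 73743.4955 J/mol
Ea = 73.74 kJ/mol

73.74 kJ/mol


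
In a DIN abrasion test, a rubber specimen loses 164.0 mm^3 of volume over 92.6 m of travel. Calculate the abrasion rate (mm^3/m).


Rate = volume_loss / distance
= 164.0 / 92.6
= 1.771 mm^3/m

1.771 mm^3/m


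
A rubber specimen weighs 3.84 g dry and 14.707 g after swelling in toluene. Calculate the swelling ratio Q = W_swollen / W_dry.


Q = W_swollen / W_dry
Q = 14.707 / 3.84
Q = 3.83

Q = 3.83


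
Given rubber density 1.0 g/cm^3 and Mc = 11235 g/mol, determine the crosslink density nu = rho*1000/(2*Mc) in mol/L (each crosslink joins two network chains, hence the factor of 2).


nu = rho * 1000 / (2 * Mc)
nu = 1.0 * 1000 / (2 * 11235)
nu = 1000.0 / 22470
nu = 0.0445 mol/L

0.0445 mol/L


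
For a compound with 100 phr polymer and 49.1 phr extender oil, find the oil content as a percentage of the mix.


Oil % = oil / (100 + oil) * 100
= 49.1 / (100 + 49.1) * 100
= 49.1 / 149.1 * 100
= 32.93%

32.93%


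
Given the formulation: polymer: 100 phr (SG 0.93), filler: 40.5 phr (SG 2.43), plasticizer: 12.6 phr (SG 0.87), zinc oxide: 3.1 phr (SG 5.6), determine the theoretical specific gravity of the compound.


Sum of weights = 156.2
Volume contributions:
  polymer: 100/0.93 = 107.5269
  filler: 40.5/2.43 = 16.6667
  plasticizer: 12.6/0.87 = 14.4828
  zinc oxide: 3.1/5.6 = 0.5536
Sum of volumes = 139.2299
SG = 156.2 / 139.2299 = 1.122

SG = 1.122


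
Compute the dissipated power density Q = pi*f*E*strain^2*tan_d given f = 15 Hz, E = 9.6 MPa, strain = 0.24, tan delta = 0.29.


Q = pi * f * E * strain^2 * tan_d
= pi * 15 * 9.6 * 0.24^2 * 0.29
= pi * 15 * 9.6 * 0.0576 * 0.29
= 7.5567

Q = 7.5567


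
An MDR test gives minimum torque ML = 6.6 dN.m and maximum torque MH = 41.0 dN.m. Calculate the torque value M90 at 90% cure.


M90 = ML + 0.9 * (MH - ML)
M90 = 6.6 + 0.9 * (41.0 - 6.6)
M90 = 6.6 + 0.9 * 34.4
M90 = 37.56 dN.m

37.56 dN.m


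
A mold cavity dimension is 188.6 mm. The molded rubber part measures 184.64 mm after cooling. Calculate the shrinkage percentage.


Shrinkage = (mold - part) / mold * 100
= (188.6 - 184.64) / 188.6 * 100
= 3.96 / 188.6 * 100
= 2.1%

2.1%


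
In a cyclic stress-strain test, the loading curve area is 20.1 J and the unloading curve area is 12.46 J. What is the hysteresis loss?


Hysteresis loss = loading - unloading
= 20.1 - 12.46
= 7.64 J

7.64 J


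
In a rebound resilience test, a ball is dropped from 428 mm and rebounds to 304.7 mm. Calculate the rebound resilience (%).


Resilience = h_rebound / h_drop * 100
= 304.7 / 428 * 100
= 71.2%

71.2%


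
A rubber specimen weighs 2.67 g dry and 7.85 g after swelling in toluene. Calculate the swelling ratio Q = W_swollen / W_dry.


Q = W_swollen / W_dry
Q = 7.85 / 2.67
Q = 2.94

Q = 2.94


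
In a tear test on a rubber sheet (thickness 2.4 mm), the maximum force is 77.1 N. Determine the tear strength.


Tear strength = force / thickness
= 77.1 / 2.4
= 32.12 N/mm

32.12 N/mm


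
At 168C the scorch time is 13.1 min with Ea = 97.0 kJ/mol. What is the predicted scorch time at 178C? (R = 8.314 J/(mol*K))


Convert temperatures: T1 = 168 + 273.15 = 441.15 K, T2 = 178 + 273.15 = 451.15 K
ts2_new = 13.1 * exp(97000 / 8.314 * (1/451.15 - 1/441.15))
1/T2 - 1/T1 = -5.0245e-05
ts2_new = 7.29 min

7.29 min


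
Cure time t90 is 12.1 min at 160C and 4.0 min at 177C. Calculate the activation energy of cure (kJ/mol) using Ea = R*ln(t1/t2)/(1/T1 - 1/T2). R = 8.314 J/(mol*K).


T1 = 433.15 K, T2 = 450.15 K
1/T1 - 1/T2 = 8.7187e-05
ln(t1/t2) = ln(12.1/4.0) = 1.1069
Ea = 8.314 * 1.1069 / 8.7187e-05 = 105552.7156 J/mol
Ea = 105.55 kJ/mol

105.55 kJ/mol


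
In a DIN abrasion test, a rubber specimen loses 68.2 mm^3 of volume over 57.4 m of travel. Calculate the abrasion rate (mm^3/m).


Rate = volume_loss / distance
= 68.2 / 57.4
= 1.188 mm^3/m

1.188 mm^3/m


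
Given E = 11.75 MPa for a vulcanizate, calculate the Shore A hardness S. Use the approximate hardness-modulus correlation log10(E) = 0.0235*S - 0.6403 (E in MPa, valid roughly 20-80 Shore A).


log10(E) = 0.0235*S - 0.6403  =>  S = (log10(E) + 0.6403) / 0.0235
log10(11.75) = 1.070038
S = (1.070038 + 0.6403) / 0.0235 = 1.710338 / 0.0235
S = 72.8

Shore A = 72.8


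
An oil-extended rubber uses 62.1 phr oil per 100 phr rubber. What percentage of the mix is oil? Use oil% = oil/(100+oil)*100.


Oil % = oil / (100 + oil) * 100
= 62.1 / (100 + 62.1) * 100
= 62.1 / 162.1 * 100
= 38.31%

38.31%


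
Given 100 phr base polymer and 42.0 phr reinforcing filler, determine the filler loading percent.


Filler % = filler / (rubber + filler) * 100
= 42.0 / (100 + 42.0) * 100
= 42.0 / 142.0 * 100
= 29.58%

29.58%


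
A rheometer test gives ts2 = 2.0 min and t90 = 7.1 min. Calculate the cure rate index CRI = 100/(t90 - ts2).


CRI = 100 / (t90 - ts2)
= 100 / (7.1 - 2.0)
= 100 / 5.1
= 19.61 min^-1

19.61 min^-1


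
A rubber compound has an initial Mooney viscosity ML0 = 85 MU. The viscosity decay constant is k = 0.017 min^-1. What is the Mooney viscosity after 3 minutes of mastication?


ML = ML0 * exp(-k * t)
ML = 85 * exp(-0.017 * 3)
ML = 85 * 0.9503
ML = 80.77 MU

80.77 MU


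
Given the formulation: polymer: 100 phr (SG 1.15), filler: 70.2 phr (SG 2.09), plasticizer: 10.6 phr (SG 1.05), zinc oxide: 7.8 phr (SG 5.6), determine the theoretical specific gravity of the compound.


Sum of weights = 188.6
Volume contributions:
  polymer: 100/1.15 = 86.9565
  filler: 70.2/2.09 = 33.5885
  plasticizer: 10.6/1.05 = 10.0952
  zinc oxide: 7.8/5.6 = 1.3929
Sum of volumes = 132.0331
SG = 188.6 / 132.0331 = 1.428

SG = 1.428


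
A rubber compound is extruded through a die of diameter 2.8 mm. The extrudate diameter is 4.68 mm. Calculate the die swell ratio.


Die swell ratio = D_extrudate / D_die
= 4.68 / 2.8
= 1.671

Die swell = 1.671


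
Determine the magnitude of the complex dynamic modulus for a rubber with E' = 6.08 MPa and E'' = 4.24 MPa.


|E*| = sqrt(E'^2 + E''^2)
= sqrt(6.08^2 + 4.24^2)
= sqrt(36.9664 + 17.9776)
= 7.412 MPa

7.412 MPa


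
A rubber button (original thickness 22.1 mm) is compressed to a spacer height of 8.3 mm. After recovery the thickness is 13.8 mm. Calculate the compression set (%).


CS = (t0 - recovered) / (t0 - ts) * 100
= (22.1 - 13.8) / (22.1 - 8.3) * 100
= 8.3 / 13.8 * 100
= 60.1%

60.1%


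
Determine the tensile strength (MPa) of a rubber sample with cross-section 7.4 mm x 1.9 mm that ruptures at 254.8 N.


Area = width * thickness = 7.4 * 1.9 = 14.06 mm^2
TS = force / area = 254.8 / 14.06 = 18.12 MPa

18.12 MPa


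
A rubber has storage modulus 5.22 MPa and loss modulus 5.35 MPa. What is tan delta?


tan delta = E'' / E'
= 5.35 / 5.22
= 1.0249

tan delta = 1.0249


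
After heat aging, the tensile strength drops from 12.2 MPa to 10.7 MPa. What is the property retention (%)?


Retention = aged / original * 100
= 10.7 / 12.2 * 100
= 87.7%

87.7%


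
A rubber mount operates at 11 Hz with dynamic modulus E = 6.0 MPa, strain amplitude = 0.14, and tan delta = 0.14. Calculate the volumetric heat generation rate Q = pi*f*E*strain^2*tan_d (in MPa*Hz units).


Q = pi * f * E * strain^2 * tan_d
= pi * 11 * 6.0 * 0.14^2 * 0.14
= pi * 11 * 6.0 * 0.0196 * 0.14
= 0.5690

Q = 0.5690


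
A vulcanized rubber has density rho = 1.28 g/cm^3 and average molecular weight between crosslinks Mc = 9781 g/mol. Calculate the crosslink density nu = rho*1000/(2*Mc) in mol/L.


nu = rho * 1000 / (2 * Mc)
nu = 1.28 * 1000 / (2 * 9781)
nu = 1280.0 / 19562
nu = 0.0654 mol/L

0.0654 mol/L


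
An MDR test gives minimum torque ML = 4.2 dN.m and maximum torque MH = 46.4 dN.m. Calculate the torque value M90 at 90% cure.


M90 = ML + 0.9 * (MH - ML)
M90 = 4.2 + 0.9 * (46.4 - 4.2)
M90 = 4.2 + 0.9 * 42.2
M90 = 42.18 dN.m

42.18 dN.m


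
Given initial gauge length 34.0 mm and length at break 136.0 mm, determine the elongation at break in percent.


Elongation = (Lf - L0) / L0 * 100
= (136.0 - 34.0) / 34.0 * 100
= 102.0 / 34.0 * 100
= 300.0%

300.0%


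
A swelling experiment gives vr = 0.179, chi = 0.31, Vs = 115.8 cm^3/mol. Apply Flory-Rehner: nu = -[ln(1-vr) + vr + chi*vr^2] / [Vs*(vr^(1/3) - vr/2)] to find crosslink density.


ln(1 - vr) = ln(1 - 0.179) = -0.1972
Numerator = -((-0.1972) + 0.179 + 0.31 * 0.179^2) = 0.0083
Denominator = 115.8 * (0.179^(1/3) - 0.179/2) = 54.8978
nu = 0.0083 / 54.8978 = 1.5118e-04 mol/cm^3

1.5118e-04 mol/cm^3


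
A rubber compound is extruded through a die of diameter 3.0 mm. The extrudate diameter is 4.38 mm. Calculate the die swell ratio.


Die swell ratio = D_extrudate / D_die
= 4.38 / 3.0
= 1.46

Die swell = 1.46


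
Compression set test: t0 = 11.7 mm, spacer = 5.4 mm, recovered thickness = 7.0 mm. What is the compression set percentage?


CS = (t0 - recovered) / (t0 - ts) * 100
= (11.7 - 7.0) / (11.7 - 5.4) * 100
= 4.7 / 6.3 * 100
= 74.6%

74.6%


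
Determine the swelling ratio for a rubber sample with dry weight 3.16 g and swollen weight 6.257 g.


Q = W_swollen / W_dry
Q = 6.257 / 3.16
Q = 1.98

Q = 1.98


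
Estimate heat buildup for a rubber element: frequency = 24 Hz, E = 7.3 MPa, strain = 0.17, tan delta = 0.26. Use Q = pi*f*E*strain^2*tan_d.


Q = pi * f * E * strain^2 * tan_d
= pi * 24 * 7.3 * 0.17^2 * 0.26
= pi * 24 * 7.3 * 0.0289 * 0.26
= 4.1358

Q = 4.1358


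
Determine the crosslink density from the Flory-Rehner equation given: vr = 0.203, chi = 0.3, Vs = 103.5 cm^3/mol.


ln(1 - vr) = ln(1 - 0.203) = -0.2269
Numerator = -((-0.2269) + 0.203 + 0.3 * 0.203^2) = 0.0115
Denominator = 103.5 * (0.203^(1/3) - 0.203/2) = 50.3231
nu = 0.0115 / 50.3231 = 2.2928e-04 mol/cm^3

2.2928e-04 mol/cm^3


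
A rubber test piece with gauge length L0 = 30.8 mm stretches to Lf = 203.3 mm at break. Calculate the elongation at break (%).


Elongation = (Lf - L0) / L0 * 100
= (203.3 - 30.8) / 30.8 * 100
= 172.5 / 30.8 * 100
= 560.1%

560.1%


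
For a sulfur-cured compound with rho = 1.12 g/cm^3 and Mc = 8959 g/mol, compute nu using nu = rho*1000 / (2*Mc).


nu = rho * 1000 / (2 * Mc)
nu = 1.12 * 1000 / (2 * 8959)
nu = 1120.0 / 17918
nu = 0.0625 mol/L

0.0625 mol/L


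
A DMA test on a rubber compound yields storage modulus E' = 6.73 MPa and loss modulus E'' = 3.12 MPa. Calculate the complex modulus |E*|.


|E*| = sqrt(E'^2 + E''^2)
= sqrt(6.73^2 + 3.12^2)
= sqrt(45.2929 + 9.7344)
= 7.418 MPa

7.418 MPa


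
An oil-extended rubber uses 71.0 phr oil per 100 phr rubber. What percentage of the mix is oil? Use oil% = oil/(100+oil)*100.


Oil % = oil / (100 + oil) * 100
= 71.0 / (100 + 71.0) * 100
= 71.0 / 171.0 * 100
= 41.52%

41.52%


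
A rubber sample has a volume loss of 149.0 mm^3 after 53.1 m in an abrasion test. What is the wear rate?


Rate = volume_loss / distance
= 149.0 / 53.1
= 2.806 mm^3/m

2.806 mm^3/m


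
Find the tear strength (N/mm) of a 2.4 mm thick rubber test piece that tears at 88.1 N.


Tear strength = force / thickness
= 88.1 / 2.4
= 36.71 N/mm

36.71 N/mm


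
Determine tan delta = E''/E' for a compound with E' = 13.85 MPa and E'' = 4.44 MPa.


tan delta = E'' / E'
= 4.44 / 13.85
= 0.3206

tan delta = 0.3206


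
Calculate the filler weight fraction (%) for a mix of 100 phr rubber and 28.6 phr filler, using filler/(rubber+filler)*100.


Filler % = filler / (rubber + filler) * 100
= 28.6 / (100 + 28.6) * 100
= 28.6 / 128.6 * 100
= 22.24%

22.24%


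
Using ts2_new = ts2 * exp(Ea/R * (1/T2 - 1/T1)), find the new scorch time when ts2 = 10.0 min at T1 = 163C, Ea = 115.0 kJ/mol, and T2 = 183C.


Convert temperatures: T1 = 163 + 273.15 = 436.15 K, T2 = 183 + 273.15 = 456.15 K
ts2_new = 10.0 * exp(115000 / 8.314 * (1/456.15 - 1/436.15))
1/T2 - 1/T1 = -1.0053e-04
ts2_new = 2.49 min

2.49 min


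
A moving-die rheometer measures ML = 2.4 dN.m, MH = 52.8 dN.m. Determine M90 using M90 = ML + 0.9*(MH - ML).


M90 = ML + 0.9 * (MH - ML)
M90 = 2.4 + 0.9 * (52.8 - 2.4)
M90 = 2.4 + 0.9 * 50.4
M90 = 47.76 dN.m

47.76 dN.m


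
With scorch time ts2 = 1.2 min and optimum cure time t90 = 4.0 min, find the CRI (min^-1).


CRI = 100 / (t90 - ts2)
= 100 / (4.0 - 1.2)
= 100 / 2.8
= 35.71 min^-1

35.71 min^-1


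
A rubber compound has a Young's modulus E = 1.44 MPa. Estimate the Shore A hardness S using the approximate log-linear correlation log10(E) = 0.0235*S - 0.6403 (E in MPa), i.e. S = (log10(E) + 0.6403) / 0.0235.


log10(E) = 0.0235*S - 0.6403  =>  S = (log10(E) + 0.6403) / 0.0235
log10(1.44) = 0.158362
S = (0.158362 + 0.6403) / 0.0235 = 0.798662 / 0.0235
S = 34.0

Shore A = 34.0


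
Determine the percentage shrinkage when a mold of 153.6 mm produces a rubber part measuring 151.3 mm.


Shrinkage = (mold - part) / mold * 100
= (153.6 - 151.3) / 153.6 * 100
= 2.3 / 153.6 * 100
= 1.5%

1.5%


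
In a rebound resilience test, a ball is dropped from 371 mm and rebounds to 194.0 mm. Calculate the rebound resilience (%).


Resilience = h_rebound / h_drop * 100
= 194.0 / 371 * 100
= 52.3%

52.3%


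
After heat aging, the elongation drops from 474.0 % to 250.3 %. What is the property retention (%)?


Retention = aged / original * 100
= 250.3 / 474.0 * 100
= 52.8%

52.8%


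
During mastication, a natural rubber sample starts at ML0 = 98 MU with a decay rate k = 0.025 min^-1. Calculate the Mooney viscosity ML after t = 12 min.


ML = ML0 * exp(-k * t)
ML = 98 * exp(-0.025 * 12)
ML = 98 * 0.7408
ML = 72.6 MU

72.6 MU


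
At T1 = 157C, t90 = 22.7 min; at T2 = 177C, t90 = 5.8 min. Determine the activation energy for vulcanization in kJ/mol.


T1 = 430.15 K, T2 = 450.15 K
1/T1 - 1/T2 = 1.0329e-04
ln(t1/t2) = ln(22.7/5.8) = 1.3645
Ea = 8.314 * 1.3645 / 1.0329e-04 = 109833.0329 J/mol
Ea = 109.83 kJ/mol

109.83 kJ/mol


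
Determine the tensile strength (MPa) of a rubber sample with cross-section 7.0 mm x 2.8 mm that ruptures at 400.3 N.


Area = width * thickness = 7.0 * 2.8 = 19.6 mm^2
TS = force / area = 400.3 / 19.6 = 20.42 MPa

20.42 MPa


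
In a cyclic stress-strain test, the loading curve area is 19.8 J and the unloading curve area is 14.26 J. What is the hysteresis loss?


Hysteresis loss = loading - unloading
= 19.8 - 14.26
= 5.54 J

5.54 J


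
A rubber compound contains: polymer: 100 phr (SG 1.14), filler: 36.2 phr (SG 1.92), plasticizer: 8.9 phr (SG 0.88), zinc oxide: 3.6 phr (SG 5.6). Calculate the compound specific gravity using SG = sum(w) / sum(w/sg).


Sum of weights = 148.7
Volume contributions:
  polymer: 100/1.14 = 87.7193
  filler: 36.2/1.92 = 18.8542
  plasticizer: 8.9/0.88 = 10.1136
  zinc oxide: 3.6/5.6 = 0.6429
Sum of volumes = 117.3300
SG = 148.7 / 117.3300 = 1.267

SG = 1.267


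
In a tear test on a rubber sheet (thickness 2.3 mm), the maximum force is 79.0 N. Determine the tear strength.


Tear strength = force / thickness
= 79.0 / 2.3
= 34.35 N/mm

34.35 N/mm


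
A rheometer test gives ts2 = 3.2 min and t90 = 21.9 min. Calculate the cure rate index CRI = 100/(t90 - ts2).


CRI = 100 / (t90 - ts2)
= 100 / (21.9 - 3.2)
= 100 / 18.7
= 5.35 min^-1

5.35 min^-1


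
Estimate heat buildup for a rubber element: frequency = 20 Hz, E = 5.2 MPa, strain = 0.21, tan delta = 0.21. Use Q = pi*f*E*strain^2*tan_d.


Q = pi * f * E * strain^2 * tan_d
= pi * 20 * 5.2 * 0.21^2 * 0.21
= pi * 20 * 5.2 * 0.0441 * 0.21
= 3.0258

Q = 3.0258


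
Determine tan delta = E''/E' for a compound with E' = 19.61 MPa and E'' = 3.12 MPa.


tan delta = E'' / E'
= 3.12 / 19.61
= 0.1591

tan delta = 0.1591


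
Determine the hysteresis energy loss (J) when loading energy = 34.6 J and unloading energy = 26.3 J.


Hysteresis loss = loading - unloading
= 34.6 - 26.3
= 8.3 J

8.3 J


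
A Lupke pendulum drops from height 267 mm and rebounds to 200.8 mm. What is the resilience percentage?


Resilience = h_rebound / h_drop * 100
= 200.8 / 267 * 100
= 75.2%

75.2%


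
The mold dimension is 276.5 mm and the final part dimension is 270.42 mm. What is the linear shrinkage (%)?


Shrinkage = (mold - part) / mold * 100
= (276.5 - 270.42) / 276.5 * 100
= 6.08 / 276.5 * 100
= 2.2%

2.2%


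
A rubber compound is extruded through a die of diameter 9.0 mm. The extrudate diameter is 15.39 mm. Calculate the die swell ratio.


Die swell ratio = D_extrudate / D_die
= 15.39 / 9.0
= 1.71

Die swell = 1.71


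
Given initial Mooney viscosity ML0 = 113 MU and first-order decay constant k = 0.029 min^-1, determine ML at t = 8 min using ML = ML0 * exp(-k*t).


ML = ML0 * exp(-k * t)
ML = 113 * exp(-0.029 * 8)
ML = 113 * 0.7929
ML = 89.6 MU

89.6 MU


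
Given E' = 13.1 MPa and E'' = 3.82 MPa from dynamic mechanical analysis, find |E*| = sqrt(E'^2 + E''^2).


|E*| = sqrt(E'^2 + E''^2)
= sqrt(13.1^2 + 3.82^2)
= sqrt(171.6100 + 14.5924)
= 13.646 MPa

13.646 MPa


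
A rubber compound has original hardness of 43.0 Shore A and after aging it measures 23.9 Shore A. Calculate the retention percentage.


Retention = aged / original * 100
= 23.9 / 43.0 * 100
= 55.6%

55.6%


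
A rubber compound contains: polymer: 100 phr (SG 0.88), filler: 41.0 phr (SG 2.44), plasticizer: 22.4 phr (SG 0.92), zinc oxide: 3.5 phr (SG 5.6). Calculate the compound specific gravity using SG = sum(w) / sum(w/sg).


Sum of weights = 166.9
Volume contributions:
  polymer: 100/0.88 = 113.6364
  filler: 41.0/2.44 = 16.8033
  plasticizer: 22.4/0.92 = 24.3478
  zinc oxide: 3.5/5.6 = 0.6250
Sum of volumes = 155.4125
SG = 166.9 / 155.4125 = 1.074

SG = 1.074


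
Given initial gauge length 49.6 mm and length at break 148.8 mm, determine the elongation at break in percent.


Elongation = (Lf - L0) / L0 * 100
= (148.8 - 49.6) / 49.6 * 100
= 99.2 / 49.6 * 100
= 200.0%

200.0%


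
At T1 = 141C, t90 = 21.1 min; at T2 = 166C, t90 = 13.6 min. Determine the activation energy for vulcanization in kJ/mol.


T1 = 414.15 K, T2 = 439.15 K
1/T1 - 1/T2 = 1.3746e-04
ln(t1/t2) = ln(21.1/13.6) = 0.4392
Ea = 8.314 * 0.4392 / 1.3746e-04 = 26564.7729 J/mol
Ea = 26.56 kJ/mol

26.56 kJ/mol


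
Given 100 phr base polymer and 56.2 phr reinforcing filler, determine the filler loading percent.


Filler % = filler / (rubber + filler) * 100
= 56.2 / (100 + 56.2) * 100
= 56.2 / 156.2 * 100
= 35.98%

35.98%


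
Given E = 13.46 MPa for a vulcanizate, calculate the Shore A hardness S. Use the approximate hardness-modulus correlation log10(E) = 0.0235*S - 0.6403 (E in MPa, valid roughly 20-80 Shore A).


log10(E) = 0.0235*S - 0.6403  =>  S = (log10(E) + 0.6403) / 0.0235
log10(13.46) = 1.129045
S = (1.129045 + 0.6403) / 0.0235 = 1.769345 / 0.0235
S = 75.3

Shore A = 75.3


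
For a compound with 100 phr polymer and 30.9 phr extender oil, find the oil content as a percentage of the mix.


Oil % = oil / (100 + oil) * 100
= 30.9 / (100 + 30.9) * 100
= 30.9 / 130.9 * 100
= 23.61%

23.61%


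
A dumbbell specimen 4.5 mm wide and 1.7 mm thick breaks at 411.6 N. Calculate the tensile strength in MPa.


Area = width * thickness = 4.5 * 1.7 = 7.65 mm^2
TS = force / area = 411.6 / 7.65 = 53.8 MPa

53.8 MPa


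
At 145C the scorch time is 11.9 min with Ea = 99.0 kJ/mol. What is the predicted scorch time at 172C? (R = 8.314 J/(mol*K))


Convert temperatures: T1 = 145 + 273.15 = 418.15 K, T2 = 172 + 273.15 = 445.15 K
ts2_new = 11.9 * exp(99000 / 8.314 * (1/445.15 - 1/418.15))
1/T2 - 1/T1 = -1.4505e-04
ts2_new = 2.12 min

2.12 min


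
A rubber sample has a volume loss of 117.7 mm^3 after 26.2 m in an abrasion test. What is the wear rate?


Rate = volume_loss / distance
= 117.7 / 26.2
= 4.492 mm^3/m

4.492 mm^3/m


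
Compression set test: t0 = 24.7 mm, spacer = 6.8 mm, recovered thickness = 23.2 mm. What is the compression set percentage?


CS = (t0 - recovered) / (t0 - ts) * 100
= (24.7 - 23.2) / (24.7 - 6.8) * 100
= 1.5 / 17.9 * 100
= 8.4%

8.4%


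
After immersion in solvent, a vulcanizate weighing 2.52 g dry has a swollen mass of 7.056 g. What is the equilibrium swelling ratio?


Q = W_swollen / W_dry
Q = 7.056 / 2.52
Q = 2.8

Q = 2.8


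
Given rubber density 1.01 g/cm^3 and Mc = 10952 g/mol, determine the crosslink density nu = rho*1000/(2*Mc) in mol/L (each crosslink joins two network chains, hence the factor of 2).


nu = rho * 1000 / (2 * Mc)
nu = 1.01 * 1000 / (2 * 10952)
nu = 1010.0 / 21904
nu = 0.0461 mol/L

0.0461 mol/L


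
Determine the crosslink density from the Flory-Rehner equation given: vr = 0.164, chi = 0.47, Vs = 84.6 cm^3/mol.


ln(1 - vr) = ln(1 - 0.164) = -0.1791
Numerator = -((-0.1791) + 0.164 + 0.47 * 0.164^2) = 0.0025
Denominator = 84.6 * (0.164^(1/3) - 0.164/2) = 39.3703
nu = 0.0025 / 39.3703 = 6.3132e-05 mol/cm^3

6.3132e-05 mol/cm^3


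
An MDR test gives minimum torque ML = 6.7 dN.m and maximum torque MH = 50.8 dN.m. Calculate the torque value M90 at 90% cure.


M90 = ML + 0.9 * (MH - ML)
M90 = 6.7 + 0.9 * (50.8 - 6.7)
M90 = 6.7 + 0.9 * 44.1
M90 = 46.39 dN.m

46.39 dN.m


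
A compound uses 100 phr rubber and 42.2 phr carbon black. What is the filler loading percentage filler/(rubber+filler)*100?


Filler % = filler / (rubber + filler) * 100
= 42.2 / (100 + 42.2) * 100
= 42.2 / 142.2 * 100
= 29.68%

29.68%


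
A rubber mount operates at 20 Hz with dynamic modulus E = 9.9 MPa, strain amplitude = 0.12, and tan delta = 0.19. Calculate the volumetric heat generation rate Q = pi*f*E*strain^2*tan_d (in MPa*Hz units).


Q = pi * f * E * strain^2 * tan_d
= pi * 20 * 9.9 * 0.12^2 * 0.19
= pi * 20 * 9.9 * 0.0144 * 0.19
= 1.7019

Q = 1.7019


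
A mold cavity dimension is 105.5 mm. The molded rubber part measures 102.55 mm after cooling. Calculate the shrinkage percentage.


Shrinkage = (mold - part) / mold * 100
= (105.5 - 102.55) / 105.5 * 100
= 2.95 / 105.5 * 100
= 2.8%

2.8%


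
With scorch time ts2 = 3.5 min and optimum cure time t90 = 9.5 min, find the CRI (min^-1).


CRI = 100 / (t90 - ts2)
= 100 / (9.5 - 3.5)
= 100 / 6.0
= 16.67 min^-1

16.67 min^-1


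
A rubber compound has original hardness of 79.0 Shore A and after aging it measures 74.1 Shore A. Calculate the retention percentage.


Retention = aged / original * 100
= 74.1 / 79.0 * 100
= 93.8%

93.8%


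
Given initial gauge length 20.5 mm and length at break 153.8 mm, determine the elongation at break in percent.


Elongation = (Lf - L0) / L0 * 100
= (153.8 - 20.5) / 20.5 * 100
= 133.3 / 20.5 * 100
= 650.2%

650.2%


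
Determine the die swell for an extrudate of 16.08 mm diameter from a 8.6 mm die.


Die swell ratio = D_extrudate / D_die
= 16.08 / 8.6
= 1.87

Die swell = 1.87


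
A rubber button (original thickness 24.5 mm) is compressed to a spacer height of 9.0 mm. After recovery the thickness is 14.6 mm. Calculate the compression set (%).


CS = (t0 - recovered) / (t0 - ts) * 100
= (24.5 - 14.6) / (24.5 - 9.0) * 100
= 9.9 / 15.5 * 100
= 63.9%

63.9%


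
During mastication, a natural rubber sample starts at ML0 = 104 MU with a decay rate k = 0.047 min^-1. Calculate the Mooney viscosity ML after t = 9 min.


ML = ML0 * exp(-k * t)
ML = 104 * exp(-0.047 * 9)
ML = 104 * 0.6551
ML = 68.13 MU

68.13 MU


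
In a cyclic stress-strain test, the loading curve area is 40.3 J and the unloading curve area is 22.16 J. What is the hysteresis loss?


Hysteresis loss = loading - unloading
= 40.3 - 22.16
= 18.14 J

18.14 J


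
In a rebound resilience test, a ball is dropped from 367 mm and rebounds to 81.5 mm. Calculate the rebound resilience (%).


Resilience = h_rebound / h_drop * 100
= 81.5 / 367 * 100
= 22.2%

22.2%


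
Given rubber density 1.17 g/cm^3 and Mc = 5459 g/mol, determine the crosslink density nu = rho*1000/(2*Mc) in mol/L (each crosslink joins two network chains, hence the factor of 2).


nu = rho * 1000 / (2 * Mc)
nu = 1.17 * 1000 / (2 * 5459)
nu = 1170.0 / 10918
nu = 0.1072 mol/L

0.1072 mol/L


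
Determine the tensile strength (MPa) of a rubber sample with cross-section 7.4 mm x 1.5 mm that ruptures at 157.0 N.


Area = width * thickness = 7.4 * 1.5 = 11.1 mm^2
TS = force / area = 157.0 / 11.1 = 14.14 MPa

14.14 MPa


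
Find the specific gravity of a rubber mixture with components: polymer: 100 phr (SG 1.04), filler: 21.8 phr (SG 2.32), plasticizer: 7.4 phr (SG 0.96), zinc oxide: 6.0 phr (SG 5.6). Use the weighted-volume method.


Sum of weights = 135.2
Volume contributions:
  polymer: 100/1.04 = 96.1538
  filler: 21.8/2.32 = 9.3966
  plasticizer: 7.4/0.96 = 7.7083
  zinc oxide: 6.0/5.6 = 1.0714
Sum of volumes = 114.3302
SG = 135.2 / 114.3302 = 1.183

SG = 1.183


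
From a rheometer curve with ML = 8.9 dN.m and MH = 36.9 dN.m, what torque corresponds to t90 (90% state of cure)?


M90 = ML + 0.9 * (MH - ML)
M90 = 8.9 + 0.9 * (36.9 - 8.9)
M90 = 8.9 + 0.9 * 28.0
M90 = 34.1 dN.m

34.1 dN.m


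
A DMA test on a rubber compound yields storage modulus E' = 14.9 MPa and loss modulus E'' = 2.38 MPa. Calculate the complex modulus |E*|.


|E*| = sqrt(E'^2 + E''^2)
= sqrt(14.9^2 + 2.38^2)
= sqrt(222.0100 + 5.6644)
= 15.089 MPa

15.089 MPa


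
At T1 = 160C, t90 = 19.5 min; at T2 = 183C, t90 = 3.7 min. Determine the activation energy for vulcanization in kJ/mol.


T1 = 433.15 K, T2 = 456.15 K
1/T1 - 1/T2 = 1.1641e-04
ln(t1/t2) = ln(19.5/3.7) = 1.6621
Ea = 8.314 * 1.6621 / 1.1641e-04 = 118708.1497 J/mol
Ea = 118.71 kJ/mol

118.71 kJ/mol


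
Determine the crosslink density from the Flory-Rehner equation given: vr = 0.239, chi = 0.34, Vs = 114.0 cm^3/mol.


ln(1 - vr) = ln(1 - 0.239) = -0.2731
Numerator = -((-0.2731) + 0.239 + 0.34 * 0.239^2) = 0.0147
Denominator = 114.0 * (0.239^(1/3) - 0.239/2) = 57.1234
nu = 0.0147 / 57.1234 = 2.5735e-04 mol/cm^3

2.5735e-04 mol/cm^3


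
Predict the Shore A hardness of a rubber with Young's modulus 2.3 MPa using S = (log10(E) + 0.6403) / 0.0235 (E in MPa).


log10(E) = 0.0235*S - 0.6403  =>  S = (log10(E) + 0.6403) / 0.0235
log10(2.3) = 0.361728
S = (0.361728 + 0.6403) / 0.0235 = 1.002028 / 0.0235
S = 42.6

Shore A = 42.6


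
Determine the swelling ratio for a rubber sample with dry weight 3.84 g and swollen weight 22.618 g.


Q = W_swollen / W_dry
Q = 22.618 / 3.84
Q = 5.89

Q = 5.89


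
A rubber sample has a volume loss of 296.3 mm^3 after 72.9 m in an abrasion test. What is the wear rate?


Rate = volume_loss / distance
= 296.3 / 72.9
= 4.064 mm^3/m

4.064 mm^3/m


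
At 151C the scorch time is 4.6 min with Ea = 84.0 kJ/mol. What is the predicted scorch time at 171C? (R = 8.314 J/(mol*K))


Convert temperatures: T1 = 151 + 273.15 = 424.15 K, T2 = 171 + 273.15 = 444.15 K
ts2_new = 4.6 * exp(84000 / 8.314 * (1/444.15 - 1/424.15))
1/T2 - 1/T1 = -1.0616e-04
ts2_new = 1.57 min

1.57 min


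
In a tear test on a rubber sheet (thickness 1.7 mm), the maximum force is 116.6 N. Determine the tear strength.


Tear strength = force / thickness
= 116.6 / 1.7
= 68.59 N/mm

68.59 N/mm


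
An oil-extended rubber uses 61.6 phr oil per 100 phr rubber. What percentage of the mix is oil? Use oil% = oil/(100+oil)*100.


Oil % = oil / (100 + oil) * 100
= 61.6 / (100 + 61.6) * 100
= 61.6 / 161.6 * 100
= 38.12%

38.12%


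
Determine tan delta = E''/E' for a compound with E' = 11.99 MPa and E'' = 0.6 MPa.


tan delta = E'' / E'
= 0.6 / 11.99
= 0.05

tan delta = 0.05


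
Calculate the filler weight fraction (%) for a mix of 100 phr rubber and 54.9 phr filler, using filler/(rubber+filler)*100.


Filler % = filler / (rubber + filler) * 100
= 54.9 / (100 + 54.9) * 100
= 54.9 / 154.9 * 100
= 35.44%

35.44%


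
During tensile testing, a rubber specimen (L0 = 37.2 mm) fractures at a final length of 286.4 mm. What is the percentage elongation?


Elongation = (Lf - L0) / L0 * 100
= (286.4 - 37.2) / 37.2 * 100
= 249.2 / 37.2 * 100
= 669.9%

669.9%


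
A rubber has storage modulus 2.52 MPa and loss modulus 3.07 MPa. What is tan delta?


tan delta = E'' / E'
= 3.07 / 2.52
= 1.2183

tan delta = 1.2183


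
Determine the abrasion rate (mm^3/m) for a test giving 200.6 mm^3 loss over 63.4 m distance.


Rate = volume_loss / distance
= 200.6 / 63.4
= 3.164 mm^3/m

3.164 mm^3/m


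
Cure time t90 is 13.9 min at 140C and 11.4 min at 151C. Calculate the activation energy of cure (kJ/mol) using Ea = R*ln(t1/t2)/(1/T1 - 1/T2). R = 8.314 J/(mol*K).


T1 = 413.15 K, T2 = 424.15 K
1/T1 - 1/T2 = 6.2772e-05
ln(t1/t2) = ln(13.9/11.4) = 0.1983
Ea = 8.314 * 0.1983 / 6.2772e-05 = 26261.1405 J/mol
Ea = 26.26 kJ/mol

26.26 kJ/mol


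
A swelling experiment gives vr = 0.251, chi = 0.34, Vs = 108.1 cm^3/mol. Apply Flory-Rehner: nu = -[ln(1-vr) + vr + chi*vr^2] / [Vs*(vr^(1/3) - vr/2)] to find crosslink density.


ln(1 - vr) = ln(1 - 0.251) = -0.2890
Numerator = -((-0.2890) + 0.251 + 0.34 * 0.251^2) = 0.0166
Denominator = 108.1 * (0.251^(1/3) - 0.251/2) = 54.6229
nu = 0.0166 / 54.6229 = 3.0383e-04 mol/cm^3

3.0383e-04 mol/cm^3


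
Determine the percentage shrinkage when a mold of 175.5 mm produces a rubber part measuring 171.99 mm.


Shrinkage = (mold - part) / mold * 100
= (175.5 - 171.99) / 175.5 * 100
= 3.51 / 175.5 * 100
= 2.0%

2.0%


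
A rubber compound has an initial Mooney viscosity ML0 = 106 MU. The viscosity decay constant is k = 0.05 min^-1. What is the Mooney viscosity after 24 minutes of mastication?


ML = ML0 * exp(-k * t)
ML = 106 * exp(-0.05 * 24)
ML = 106 * 0.3012
ML = 31.93 MU

31.93 MU


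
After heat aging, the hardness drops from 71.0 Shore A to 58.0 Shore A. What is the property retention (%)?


Retention = aged / original * 100
= 58.0 / 71.0 * 100
= 81.7%

81.7%


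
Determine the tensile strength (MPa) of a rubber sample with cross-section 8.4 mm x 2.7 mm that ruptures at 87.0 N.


Area = width * thickness = 8.4 * 2.7 = 22.68 mm^2
TS = force / area = 87.0 / 22.68 = 3.84 MPa

3.84 MPa


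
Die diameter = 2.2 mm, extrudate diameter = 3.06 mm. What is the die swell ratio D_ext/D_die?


Die swell ratio = D_extrudate / D_die
= 3.06 / 2.2
= 1.391

Die swell = 1.391


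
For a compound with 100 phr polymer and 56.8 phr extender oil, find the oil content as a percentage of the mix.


Oil % = oil / (100 + oil) * 100
= 56.8 / (100 + 56.8) * 100
= 56.8 / 156.8 * 100
= 36.22%

36.22%


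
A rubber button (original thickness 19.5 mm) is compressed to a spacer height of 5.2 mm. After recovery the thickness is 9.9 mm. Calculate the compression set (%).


CS = (t0 - recovered) / (t0 - ts) * 100
= (19.5 - 9.9) / (19.5 - 5.2) * 100
= 9.6 / 14.3 * 100
= 67.1%

67.1%


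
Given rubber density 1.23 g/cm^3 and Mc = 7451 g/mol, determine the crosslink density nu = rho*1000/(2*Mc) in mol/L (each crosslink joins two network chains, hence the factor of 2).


nu = rho * 1000 / (2 * Mc)
nu = 1.23 * 1000 / (2 * 7451)
nu = 1230.0 / 14902
nu = 0.0825 mol/L

0.0825 mol/L


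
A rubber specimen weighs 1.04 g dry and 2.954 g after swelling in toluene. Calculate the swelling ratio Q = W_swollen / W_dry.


Q = W_swollen / W_dry
Q = 2.954 / 1.04
Q = 2.84

Q = 2.84


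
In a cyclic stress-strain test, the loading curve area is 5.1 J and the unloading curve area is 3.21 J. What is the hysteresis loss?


Hysteresis loss = loading - unloading
= 5.1 - 3.21
= 1.89 J

1.89 J


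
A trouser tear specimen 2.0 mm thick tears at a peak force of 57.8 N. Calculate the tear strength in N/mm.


Tear strength = force / thickness
= 57.8 / 2.0
= 28.9 N/mm

28.9 N/mm


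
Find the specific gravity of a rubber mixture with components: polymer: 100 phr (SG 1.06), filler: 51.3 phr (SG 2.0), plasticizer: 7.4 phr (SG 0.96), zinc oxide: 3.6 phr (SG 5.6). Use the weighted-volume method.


Sum of weights = 162.3
Volume contributions:
  polymer: 100/1.06 = 94.3396
  filler: 51.3/2.0 = 25.6500
  plasticizer: 7.4/0.96 = 7.7083
  zinc oxide: 3.6/5.6 = 0.6429
Sum of volumes = 128.3408
SG = 162.3 / 128.3408 = 1.265

SG = 1.265


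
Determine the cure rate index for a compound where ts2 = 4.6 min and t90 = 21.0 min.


CRI = 100 / (t90 - ts2)
= 100 / (21.0 - 4.6)
= 100 / 16.4
= 6.1 min^-1

6.1 min^-1


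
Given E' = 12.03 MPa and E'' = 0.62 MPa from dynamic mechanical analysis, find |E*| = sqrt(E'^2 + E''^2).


|E*| = sqrt(E'^2 + E''^2)
= sqrt(12.03^2 + 0.62^2)
= sqrt(144.7209 + 0.3844)
= 12.046 MPa

12.046 MPa


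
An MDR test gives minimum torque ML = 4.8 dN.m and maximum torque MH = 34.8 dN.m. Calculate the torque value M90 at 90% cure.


M90 = ML + 0.9 * (MH - ML)
M90 = 4.8 + 0.9 * (34.8 - 4.8)
M90 = 4.8 + 0.9 * 30.0
M90 = 31.8 dN.m

31.8 dN.m


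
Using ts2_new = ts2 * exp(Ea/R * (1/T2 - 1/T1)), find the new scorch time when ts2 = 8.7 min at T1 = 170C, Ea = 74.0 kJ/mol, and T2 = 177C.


Convert temperatures: T1 = 170 + 273.15 = 443.15 K, T2 = 177 + 273.15 = 450.15 K
ts2_new = 8.7 * exp(74000 / 8.314 * (1/450.15 - 1/443.15))
1/T2 - 1/T1 = -3.5091e-05
ts2_new = 6.37 min

6.37 min


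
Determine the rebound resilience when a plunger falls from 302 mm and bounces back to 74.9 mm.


Resilience = h_rebound / h_drop * 100
= 74.9 / 302 * 100
= 24.8%

24.8%


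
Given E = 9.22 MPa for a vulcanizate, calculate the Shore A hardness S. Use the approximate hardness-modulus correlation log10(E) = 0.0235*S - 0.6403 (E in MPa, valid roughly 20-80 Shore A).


log10(E) = 0.0235*S - 0.6403  =>  S = (log10(E) + 0.6403) / 0.0235
log10(9.22) = 0.964731
S = (0.964731 + 0.6403) / 0.0235 = 1.605031 / 0.0235
S = 68.3

Shore A = 68.3


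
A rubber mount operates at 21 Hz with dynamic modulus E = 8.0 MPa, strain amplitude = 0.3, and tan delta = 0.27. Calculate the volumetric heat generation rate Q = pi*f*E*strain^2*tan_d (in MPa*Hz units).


Q = pi * f * E * strain^2 * tan_d
= pi * 21 * 8.0 * 0.3^2 * 0.27
= pi * 21 * 8.0 * 0.0900 * 0.27
= 12.8252

Q = 12.8252


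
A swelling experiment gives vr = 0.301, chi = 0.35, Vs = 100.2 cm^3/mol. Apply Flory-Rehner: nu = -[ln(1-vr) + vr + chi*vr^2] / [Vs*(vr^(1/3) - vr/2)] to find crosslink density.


ln(1 - vr) = ln(1 - 0.301) = -0.3581
Numerator = -((-0.3581) + 0.301 + 0.35 * 0.301^2) = 0.0254
Denominator = 100.2 * (0.301^(1/3) - 0.301/2) = 52.0715
nu = 0.0254 / 52.0715 = 4.8768e-04 mol/cm^3

4.8768e-04 mol/cm^3


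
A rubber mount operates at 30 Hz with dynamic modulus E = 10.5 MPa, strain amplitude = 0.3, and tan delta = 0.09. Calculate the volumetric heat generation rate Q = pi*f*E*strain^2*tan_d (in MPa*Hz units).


Q = pi * f * E * strain^2 * tan_d
= pi * 30 * 10.5 * 0.3^2 * 0.09
= pi * 30 * 10.5 * 0.0900 * 0.09
= 8.0158

Q = 8.0158


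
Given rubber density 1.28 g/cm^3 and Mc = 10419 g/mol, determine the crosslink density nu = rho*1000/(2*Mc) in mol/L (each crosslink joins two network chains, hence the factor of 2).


nu = rho * 1000 / (2 * Mc)
nu = 1.28 * 1000 / (2 * 10419)
nu = 1280.0 / 20838
nu = 0.0614 mol/L

0.0614 mol/L


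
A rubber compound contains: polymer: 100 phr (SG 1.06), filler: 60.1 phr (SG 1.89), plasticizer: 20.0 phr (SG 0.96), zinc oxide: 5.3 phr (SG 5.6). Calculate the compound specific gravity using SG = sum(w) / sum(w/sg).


Sum of weights = 185.4
Volume contributions:
  polymer: 100/1.06 = 94.3396
  filler: 60.1/1.89 = 31.7989
  plasticizer: 20.0/0.96 = 20.8333
  zinc oxide: 5.3/5.6 = 0.9464
Sum of volumes = 147.9183
SG = 185.4 / 147.9183 = 1.253

SG = 1.253


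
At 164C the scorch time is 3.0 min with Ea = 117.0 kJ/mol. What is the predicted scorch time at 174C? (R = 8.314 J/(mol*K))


Convert temperatures: T1 = 164 + 273.15 = 437.15 K, T2 = 174 + 273.15 = 447.15 K
ts2_new = 3.0 * exp(117000 / 8.314 * (1/447.15 - 1/437.15))
1/T2 - 1/T1 = -5.1158e-05
ts2_new = 1.46 min

1.46 min


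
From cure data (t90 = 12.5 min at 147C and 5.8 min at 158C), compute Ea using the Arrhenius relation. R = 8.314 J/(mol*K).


T1 = 420.15 K, T2 = 431.15 K
1/T1 - 1/T2 = 6.0724e-05
ln(t1/t2) = ln(12.5/5.8) = 0.7679
Ea = 8.314 * 0.7679 / 6.0724e-05 = 105132.7936 J/mol
Ea = 105.13 kJ/mol

105.13 kJ/mol


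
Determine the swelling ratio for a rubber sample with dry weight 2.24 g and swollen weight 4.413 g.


Q = W_swollen / W_dry
Q = 4.413 / 2.24
Q = 1.97

Q = 1.97


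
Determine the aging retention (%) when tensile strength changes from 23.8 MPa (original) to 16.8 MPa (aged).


Retention = aged / original * 100
= 16.8 / 23.8 * 100
= 70.6%

70.6%


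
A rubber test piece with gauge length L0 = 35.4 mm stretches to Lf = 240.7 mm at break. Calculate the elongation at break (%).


Elongation = (Lf - L0) / L0 * 100
= (240.7 - 35.4) / 35.4 * 100
= 205.3 / 35.4 * 100
= 579.9%

579.9%


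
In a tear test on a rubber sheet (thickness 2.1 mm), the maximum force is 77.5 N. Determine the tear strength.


Tear strength = force / thickness
= 77.5 / 2.1
= 36.9 N/mm

36.9 N/mm


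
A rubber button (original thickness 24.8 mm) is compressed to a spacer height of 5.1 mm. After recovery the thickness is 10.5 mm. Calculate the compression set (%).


CS = (t0 - recovered) / (t0 - ts) * 100
= (24.8 - 10.5) / (24.8 - 5.1) * 100
= 14.3 / 19.7 * 100
= 72.6%

72.6%


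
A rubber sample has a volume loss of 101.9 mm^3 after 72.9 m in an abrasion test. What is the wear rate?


Rate = volume_loss / distance
= 101.9 / 72.9
= 1.398 mm^3/m

1.398 mm^3/m


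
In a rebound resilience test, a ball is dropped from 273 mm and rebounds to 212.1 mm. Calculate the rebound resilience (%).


Resilience = h_rebound / h_drop * 100
= 212.1 / 273 * 100
= 77.7%

77.7%


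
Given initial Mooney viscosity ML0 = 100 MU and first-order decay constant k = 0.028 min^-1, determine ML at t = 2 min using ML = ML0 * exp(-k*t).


ML = ML0 * exp(-k * t)
ML = 100 * exp(-0.028 * 2)
ML = 100 * 0.9455
ML = 94.55 MU

94.55 MU
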